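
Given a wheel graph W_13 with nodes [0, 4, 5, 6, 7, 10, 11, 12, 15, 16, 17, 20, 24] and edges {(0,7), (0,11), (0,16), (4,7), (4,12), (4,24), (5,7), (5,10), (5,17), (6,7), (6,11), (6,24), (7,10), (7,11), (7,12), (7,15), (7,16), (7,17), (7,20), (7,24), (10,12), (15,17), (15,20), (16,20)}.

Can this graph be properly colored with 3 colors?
A valid 3-coloring: color 1: [7]; color 2: [5, 11, 12, 15, 16, 24]; color 3: [0, 4, 6, 10, 17, 20].
(χ(G) = 3 ≤ 3.)

Yes, G is 3-colorable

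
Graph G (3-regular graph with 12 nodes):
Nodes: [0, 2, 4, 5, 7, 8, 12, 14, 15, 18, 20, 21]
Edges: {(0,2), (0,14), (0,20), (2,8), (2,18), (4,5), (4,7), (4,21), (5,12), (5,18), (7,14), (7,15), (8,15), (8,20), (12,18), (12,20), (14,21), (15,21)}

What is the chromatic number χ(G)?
χ(G) = 3

Clique number ω(G) = 3 (lower bound: χ ≥ ω).
The clique on [5, 12, 18] has size 3, forcing χ ≥ 3, and the coloring below uses 3 colors, so χ(G) = 3.
A valid 3-coloring: color 1: [2, 5, 7, 20, 21]; color 2: [0, 4, 15, 18]; color 3: [8, 12, 14].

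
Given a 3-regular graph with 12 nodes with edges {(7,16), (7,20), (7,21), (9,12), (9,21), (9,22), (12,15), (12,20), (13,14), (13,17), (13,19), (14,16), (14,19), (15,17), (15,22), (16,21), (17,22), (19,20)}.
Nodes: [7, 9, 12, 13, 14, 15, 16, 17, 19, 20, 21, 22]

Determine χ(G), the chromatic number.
χ(G) = 3

Clique number ω(G) = 3 (lower bound: χ ≥ ω).
The clique on [7, 16, 21] has size 3, forcing χ ≥ 3, and the coloring below uses 3 colors, so χ(G) = 3.
A valid 3-coloring: color 1: [7, 9, 15, 19]; color 2: [13, 16, 20, 22]; color 3: [12, 14, 17, 21].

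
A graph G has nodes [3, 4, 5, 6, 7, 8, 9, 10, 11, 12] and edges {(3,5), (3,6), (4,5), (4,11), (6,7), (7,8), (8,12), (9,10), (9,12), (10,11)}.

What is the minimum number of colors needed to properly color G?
Clique number ω(G) = 2 (lower bound: χ ≥ ω).
The graph is bipartite (no odd cycle), so 2 colors suffice: χ(G) = 2.
A valid 2-coloring: color 1: [5, 6, 8, 9, 11]; color 2: [3, 4, 7, 10, 12].

χ(G) = 2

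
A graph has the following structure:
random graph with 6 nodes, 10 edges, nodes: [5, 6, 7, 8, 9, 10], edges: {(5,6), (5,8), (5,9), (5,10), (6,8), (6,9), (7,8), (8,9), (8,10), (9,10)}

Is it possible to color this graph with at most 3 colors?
The clique on vertices [5, 8, 9, 10] has size 4 > 3, so it alone needs 4 colors.

No, G is not 3-colorable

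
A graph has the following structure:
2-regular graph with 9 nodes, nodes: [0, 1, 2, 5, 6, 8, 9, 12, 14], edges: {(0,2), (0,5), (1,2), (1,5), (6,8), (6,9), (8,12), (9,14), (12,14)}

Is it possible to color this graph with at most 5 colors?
A valid 5-coloring: color 1: [0, 1, 6, 12]; color 2: [2, 5, 8, 9]; color 3: [14].
(χ(G) = 3 ≤ 5.)

Yes, G is 5-colorable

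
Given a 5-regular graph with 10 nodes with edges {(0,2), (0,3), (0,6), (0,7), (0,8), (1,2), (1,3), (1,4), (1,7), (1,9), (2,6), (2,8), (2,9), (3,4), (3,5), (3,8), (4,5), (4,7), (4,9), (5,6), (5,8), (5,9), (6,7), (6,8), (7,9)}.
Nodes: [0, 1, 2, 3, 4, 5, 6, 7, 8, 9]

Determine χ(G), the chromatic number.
χ(G) = 4

Clique number ω(G) = 4 (lower bound: χ ≥ ω).
The clique on [0, 2, 6, 8] has size 4, forcing χ ≥ 4, and the coloring below uses 4 colors, so χ(G) = 4.
A valid 4-coloring: color 1: [7, 8]; color 2: [3, 6, 9]; color 3: [0, 1, 5]; color 4: [2, 4].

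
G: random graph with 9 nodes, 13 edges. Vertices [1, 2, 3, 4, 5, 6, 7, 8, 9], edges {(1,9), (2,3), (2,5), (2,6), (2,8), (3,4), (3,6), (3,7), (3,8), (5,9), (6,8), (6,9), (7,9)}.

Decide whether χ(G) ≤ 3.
The clique on vertices [2, 3, 6, 8] has size 4 > 3, so it alone needs 4 colors.

No, G is not 3-colorable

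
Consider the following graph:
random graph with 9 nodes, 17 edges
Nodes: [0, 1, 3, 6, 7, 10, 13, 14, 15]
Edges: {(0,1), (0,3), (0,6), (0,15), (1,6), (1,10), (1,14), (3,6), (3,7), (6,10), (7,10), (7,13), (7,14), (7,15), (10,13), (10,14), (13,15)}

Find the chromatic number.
Clique number ω(G) = 3 (lower bound: χ ≥ ω).
Suppose a proper 3-coloring c exists. The clique [0, 1, 6] takes 3 distinct colors; by symmetry let c(0) = 1, c(1) = 2, c(6) = 3.
- Vertex 10: neighbors [1, 6] already have colors [2, 3] ⇒ c(10) = 1.
- Vertex 3: neighbors [0, 6] already have colors [1, 3] ⇒ c(3) = 2.
- Vertex 7: neighbors [10, 3] already have colors [1, 2] ⇒ c(7) = 3.
- Vertex 14: neighbors [10, 1, 7] already have colors [1, 2, 3] — all 3 colors blocked. Contradiction.
The forced assignments end in a contradiction, so G has no proper 3-coloring (χ ≥ 4).
The coloring below uses 4 colors, so χ(G) = 4.
A valid 4-coloring: color 1: [1, 7]; color 2: [3, 10, 15]; color 3: [0, 13, 14]; color 4: [6].

χ(G) = 4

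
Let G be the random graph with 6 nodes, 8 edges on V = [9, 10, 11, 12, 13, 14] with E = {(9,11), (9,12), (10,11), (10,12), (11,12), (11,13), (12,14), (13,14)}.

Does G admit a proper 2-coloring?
The clique on vertices [9, 11, 12] has size 3 > 2, so it alone needs 3 colors.

No, G is not 2-colorable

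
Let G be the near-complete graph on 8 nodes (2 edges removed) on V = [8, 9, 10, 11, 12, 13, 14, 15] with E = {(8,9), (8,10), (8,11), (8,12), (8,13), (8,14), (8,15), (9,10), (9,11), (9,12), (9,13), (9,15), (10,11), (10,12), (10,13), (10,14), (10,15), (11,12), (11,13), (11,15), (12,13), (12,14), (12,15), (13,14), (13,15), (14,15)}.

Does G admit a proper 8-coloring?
Yes, G is 8-colorable

A valid 8-coloring: color 1: [12]; color 2: [10]; color 3: [15]; color 4: [13]; color 5: [8]; color 6: [11, 14]; color 7: [9].
(χ(G) = 7 ≤ 8.)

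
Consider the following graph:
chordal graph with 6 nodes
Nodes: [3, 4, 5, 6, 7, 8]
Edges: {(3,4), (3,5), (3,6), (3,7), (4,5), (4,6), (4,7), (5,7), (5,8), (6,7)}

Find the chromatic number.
χ(G) = 4

Clique number ω(G) = 4 (lower bound: χ ≥ ω).
The clique on [3, 4, 5, 7] has size 4, forcing χ ≥ 4, and the coloring below uses 4 colors, so χ(G) = 4.
A valid 4-coloring: color 1: [4, 8]; color 2: [3]; color 3: [7]; color 4: [5, 6].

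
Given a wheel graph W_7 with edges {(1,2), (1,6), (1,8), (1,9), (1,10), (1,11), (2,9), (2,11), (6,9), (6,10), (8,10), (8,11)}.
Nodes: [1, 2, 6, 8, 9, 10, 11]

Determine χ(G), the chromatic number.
Clique number ω(G) = 3 (lower bound: χ ≥ ω).
The clique on [1, 8, 10] has size 3, forcing χ ≥ 3, and the coloring below uses 3 colors, so χ(G) = 3.
A valid 3-coloring: color 1: [1]; color 2: [2, 6, 8]; color 3: [9, 10, 11].

χ(G) = 3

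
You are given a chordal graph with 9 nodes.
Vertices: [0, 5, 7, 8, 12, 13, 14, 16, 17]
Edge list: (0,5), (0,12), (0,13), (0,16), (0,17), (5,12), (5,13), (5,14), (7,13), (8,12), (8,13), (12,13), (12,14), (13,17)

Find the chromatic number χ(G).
χ(G) = 4

Clique number ω(G) = 4 (lower bound: χ ≥ ω).
The clique on [0, 5, 12, 13] has size 4, forcing χ ≥ 4, and the coloring below uses 4 colors, so χ(G) = 4.
A valid 4-coloring: color 1: [13, 14, 16]; color 2: [0, 7, 8]; color 3: [12, 17]; color 4: [5].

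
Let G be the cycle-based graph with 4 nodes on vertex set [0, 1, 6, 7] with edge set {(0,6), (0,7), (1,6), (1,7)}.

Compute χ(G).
χ(G) = 2

Clique number ω(G) = 2 (lower bound: χ ≥ ω).
The graph is bipartite (no odd cycle), so 2 colors suffice: χ(G) = 2.
A valid 2-coloring: color 1: [6, 7]; color 2: [0, 1].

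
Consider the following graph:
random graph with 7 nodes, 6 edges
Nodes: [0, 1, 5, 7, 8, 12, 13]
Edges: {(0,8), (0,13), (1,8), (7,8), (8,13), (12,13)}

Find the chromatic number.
Clique number ω(G) = 3 (lower bound: χ ≥ ω).
The clique on [0, 8, 13] has size 3, forcing χ ≥ 3, and the coloring below uses 3 colors, so χ(G) = 3.
A valid 3-coloring: color 1: [5, 8, 12]; color 2: [1, 7, 13]; color 3: [0].

χ(G) = 3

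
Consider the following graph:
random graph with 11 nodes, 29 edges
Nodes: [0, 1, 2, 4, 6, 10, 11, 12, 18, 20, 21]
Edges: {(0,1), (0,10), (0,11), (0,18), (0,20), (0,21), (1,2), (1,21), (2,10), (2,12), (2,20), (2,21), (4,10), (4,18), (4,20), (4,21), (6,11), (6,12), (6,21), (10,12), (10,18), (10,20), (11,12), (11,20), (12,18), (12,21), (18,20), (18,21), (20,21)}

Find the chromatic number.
χ(G) = 4

Clique number ω(G) = 4 (lower bound: χ ≥ ω).
The clique on [0, 10, 18, 20] has size 4, forcing χ ≥ 4, and the coloring below uses 4 colors, so χ(G) = 4.
A valid 4-coloring: color 1: [10, 11, 21]; color 2: [1, 12, 20]; color 3: [0, 2, 4, 6]; color 4: [18].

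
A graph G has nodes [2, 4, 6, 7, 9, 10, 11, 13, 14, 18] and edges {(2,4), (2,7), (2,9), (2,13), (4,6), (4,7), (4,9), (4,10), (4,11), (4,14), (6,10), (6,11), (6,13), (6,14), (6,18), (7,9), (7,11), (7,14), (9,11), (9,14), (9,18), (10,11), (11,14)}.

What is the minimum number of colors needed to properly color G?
χ(G) = 5

Clique number ω(G) = 5 (lower bound: χ ≥ ω).
The clique on [4, 7, 9, 11, 14] has size 5, forcing χ ≥ 5, and the coloring below uses 5 colors, so χ(G) = 5.
A valid 5-coloring: color 1: [4, 13, 18]; color 2: [6, 9]; color 3: [2, 11]; color 4: [10, 14]; color 5: [7].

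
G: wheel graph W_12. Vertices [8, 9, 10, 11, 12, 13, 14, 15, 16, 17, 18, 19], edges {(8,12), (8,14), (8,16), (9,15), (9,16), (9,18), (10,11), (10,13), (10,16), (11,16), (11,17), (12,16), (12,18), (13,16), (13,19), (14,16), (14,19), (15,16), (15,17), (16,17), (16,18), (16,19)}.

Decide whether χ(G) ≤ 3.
No, G is not 3-colorable

Odd cycle [12, 8, 14, 19, 13, 10, 11, 17, 15, 9, 18] needs 3 colors (χ ≥ 3).
Vertex 16 is adjacent to every vertex of [8, 9, 10, 11, 12, 13, 14, 15, 17, 18, 19], which already need 3 colors among themselves, so 16 needs a new color (χ ≥ 4).
Hence χ(G) ≥ 4 > 3, so no proper 3-coloring exists.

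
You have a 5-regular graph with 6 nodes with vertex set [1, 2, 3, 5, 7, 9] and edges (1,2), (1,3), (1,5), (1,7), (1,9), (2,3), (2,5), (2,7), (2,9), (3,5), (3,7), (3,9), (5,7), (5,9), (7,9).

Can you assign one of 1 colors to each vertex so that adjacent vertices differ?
No, G is not 1-colorable

The clique on vertices [1, 2, 3, 5, 7, 9] has size 6 > 1, so it alone needs 6 colors.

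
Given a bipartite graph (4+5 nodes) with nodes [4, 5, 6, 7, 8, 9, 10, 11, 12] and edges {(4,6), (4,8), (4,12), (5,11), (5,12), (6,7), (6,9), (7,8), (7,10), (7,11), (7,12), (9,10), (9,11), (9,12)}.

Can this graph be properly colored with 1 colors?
Edge (9,10) forces its endpoints to differ, so 1 color is not enough.

No, G is not 1-colorable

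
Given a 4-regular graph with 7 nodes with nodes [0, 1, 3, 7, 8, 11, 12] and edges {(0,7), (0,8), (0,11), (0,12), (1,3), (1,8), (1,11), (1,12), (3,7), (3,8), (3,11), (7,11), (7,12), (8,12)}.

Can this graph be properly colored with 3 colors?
Suppose a proper 3-coloring c exists. The clique [0, 7, 11] takes 3 distinct colors; by symmetry let c(0) = 1, c(7) = 2, c(11) = 3.
- Vertex 3: neighbors [7, 11] already have colors [2, 3] ⇒ c(3) = 1.
- Vertex 1: neighbors [3, 11] already have colors [1, 3] ⇒ c(1) = 2.
- Vertex 8: neighbors [0, 1] already have colors [1, 2] ⇒ c(8) = 3.
- Vertex 12: neighbors [0, 1, 8] already have colors [1, 2, 3] — all 3 colors blocked. Contradiction.
The forced assignments end in a contradiction, so G has no proper 3-coloring (χ ≥ 4).

No, G is not 3-colorable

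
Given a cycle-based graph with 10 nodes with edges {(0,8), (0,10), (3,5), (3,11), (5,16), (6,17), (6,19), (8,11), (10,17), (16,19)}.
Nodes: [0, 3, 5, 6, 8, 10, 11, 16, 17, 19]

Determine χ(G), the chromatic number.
Clique number ω(G) = 2 (lower bound: χ ≥ ω).
The graph is bipartite (no odd cycle), so 2 colors suffice: χ(G) = 2.
A valid 2-coloring: color 1: [0, 5, 11, 17, 19]; color 2: [3, 6, 8, 10, 16].

χ(G) = 2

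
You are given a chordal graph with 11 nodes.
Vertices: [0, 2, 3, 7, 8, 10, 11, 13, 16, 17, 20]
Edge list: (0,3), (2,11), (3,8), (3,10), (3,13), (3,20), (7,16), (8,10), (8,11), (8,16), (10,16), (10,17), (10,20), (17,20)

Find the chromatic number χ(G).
Clique number ω(G) = 3 (lower bound: χ ≥ ω).
The clique on [3, 8, 10] has size 3, forcing χ ≥ 3, and the coloring below uses 3 colors, so χ(G) = 3.
A valid 3-coloring: color 1: [0, 7, 10, 11, 13]; color 2: [2, 3, 16, 17]; color 3: [8, 20].

χ(G) = 3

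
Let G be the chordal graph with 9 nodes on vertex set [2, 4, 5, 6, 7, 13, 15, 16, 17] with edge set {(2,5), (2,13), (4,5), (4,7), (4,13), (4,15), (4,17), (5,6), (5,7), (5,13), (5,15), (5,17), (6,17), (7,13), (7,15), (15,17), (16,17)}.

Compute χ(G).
Clique number ω(G) = 4 (lower bound: χ ≥ ω).
The clique on [4, 5, 7, 13] has size 4, forcing χ ≥ 4, and the coloring below uses 4 colors, so χ(G) = 4.
A valid 4-coloring: color 1: [5, 16]; color 2: [2, 4, 6]; color 3: [7, 17]; color 4: [13, 15].

χ(G) = 4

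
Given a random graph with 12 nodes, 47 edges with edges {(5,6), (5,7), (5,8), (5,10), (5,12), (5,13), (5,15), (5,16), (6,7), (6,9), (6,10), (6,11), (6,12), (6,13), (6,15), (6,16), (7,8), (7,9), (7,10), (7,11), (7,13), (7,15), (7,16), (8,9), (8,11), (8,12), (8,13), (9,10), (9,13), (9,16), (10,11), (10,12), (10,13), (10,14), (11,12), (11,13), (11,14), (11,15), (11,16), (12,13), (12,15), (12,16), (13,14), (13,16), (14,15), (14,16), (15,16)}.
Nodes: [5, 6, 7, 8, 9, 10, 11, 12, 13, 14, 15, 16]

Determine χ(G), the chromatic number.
Clique number ω(G) = 5 (lower bound: χ ≥ ω).
The clique on [6, 11, 12, 13, 16] has size 5, forcing χ ≥ 5, and the coloring below uses 5 colors, so χ(G) = 5.
A valid 5-coloring: color 1: [13, 15]; color 2: [7, 12, 14]; color 3: [5, 9, 11]; color 4: [6, 8]; color 5: [10, 16].

χ(G) = 5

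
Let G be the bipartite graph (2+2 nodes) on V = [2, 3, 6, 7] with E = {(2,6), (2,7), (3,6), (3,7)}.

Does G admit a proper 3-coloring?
Yes, G is 3-colorable

A valid 3-coloring: color 1: [2, 3]; color 2: [6, 7].
(χ(G) = 2 ≤ 3.)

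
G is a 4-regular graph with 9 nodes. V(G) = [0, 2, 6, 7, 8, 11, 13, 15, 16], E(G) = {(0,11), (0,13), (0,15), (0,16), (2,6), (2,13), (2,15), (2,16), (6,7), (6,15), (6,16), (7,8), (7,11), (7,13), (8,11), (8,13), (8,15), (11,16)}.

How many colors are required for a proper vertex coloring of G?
Clique number ω(G) = 3 (lower bound: χ ≥ ω).
The clique on [0, 11, 16] has size 3, forcing χ ≥ 3, and the coloring below uses 3 colors, so χ(G) = 3.
A valid 3-coloring: color 1: [6, 11, 13]; color 2: [0, 2, 8]; color 3: [7, 15, 16].

χ(G) = 3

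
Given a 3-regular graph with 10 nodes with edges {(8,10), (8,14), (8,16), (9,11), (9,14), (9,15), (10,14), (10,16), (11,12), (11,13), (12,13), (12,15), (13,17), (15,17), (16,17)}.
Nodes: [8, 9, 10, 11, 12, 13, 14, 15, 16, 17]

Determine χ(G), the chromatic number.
χ(G) = 3

Clique number ω(G) = 3 (lower bound: χ ≥ ω).
The clique on [8, 10, 16] has size 3, forcing χ ≥ 3, and the coloring below uses 3 colors, so χ(G) = 3.
A valid 3-coloring: color 1: [9, 10, 12, 17]; color 2: [13, 14, 15, 16]; color 3: [8, 11].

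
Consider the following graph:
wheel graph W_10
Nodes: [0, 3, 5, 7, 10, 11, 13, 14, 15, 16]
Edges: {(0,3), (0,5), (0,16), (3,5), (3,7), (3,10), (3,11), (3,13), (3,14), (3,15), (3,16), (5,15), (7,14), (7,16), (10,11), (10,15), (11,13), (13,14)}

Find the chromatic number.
Clique number ω(G) = 3 (lower bound: χ ≥ ω).
Odd cycle [13, 11, 10, 15, 5, 0, 16, 7, 14] needs 3 colors (χ ≥ 3).
Vertex 3 is adjacent to every vertex of [0, 5, 7, 10, 11, 13, 14, 15, 16], which already need 3 colors among themselves, so 3 needs a new color (χ ≥ 4).
The coloring below uses 4 colors, so χ(G) = 4.
A valid 4-coloring: color 1: [3]; color 2: [5, 7, 10, 13]; color 3: [0, 11, 14, 15]; color 4: [16].

χ(G) = 4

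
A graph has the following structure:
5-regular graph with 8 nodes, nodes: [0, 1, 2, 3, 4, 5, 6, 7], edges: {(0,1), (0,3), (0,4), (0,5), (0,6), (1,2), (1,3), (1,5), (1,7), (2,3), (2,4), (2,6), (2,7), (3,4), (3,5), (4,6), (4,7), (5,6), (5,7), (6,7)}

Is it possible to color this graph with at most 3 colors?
The clique on vertices [0, 1, 3, 5] has size 4 > 3, so it alone needs 4 colors.

No, G is not 3-colorable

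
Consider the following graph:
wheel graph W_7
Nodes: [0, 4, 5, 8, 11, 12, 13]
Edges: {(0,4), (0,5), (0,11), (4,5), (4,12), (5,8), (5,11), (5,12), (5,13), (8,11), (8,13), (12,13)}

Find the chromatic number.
χ(G) = 3

Clique number ω(G) = 3 (lower bound: χ ≥ ω).
The clique on [0, 5, 11] has size 3, forcing χ ≥ 3, and the coloring below uses 3 colors, so χ(G) = 3.
A valid 3-coloring: color 1: [5]; color 2: [0, 8, 12]; color 3: [4, 11, 13].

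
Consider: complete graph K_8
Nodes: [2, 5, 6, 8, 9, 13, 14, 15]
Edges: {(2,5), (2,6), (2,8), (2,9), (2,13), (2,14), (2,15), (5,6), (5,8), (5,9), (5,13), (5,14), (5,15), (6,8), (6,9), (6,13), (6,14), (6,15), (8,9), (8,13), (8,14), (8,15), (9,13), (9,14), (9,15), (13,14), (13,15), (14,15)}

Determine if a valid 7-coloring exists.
No, G is not 7-colorable

The clique on vertices [2, 5, 6, 8, 9, 13, 14, 15] has size 8 > 7, so it alone needs 8 colors.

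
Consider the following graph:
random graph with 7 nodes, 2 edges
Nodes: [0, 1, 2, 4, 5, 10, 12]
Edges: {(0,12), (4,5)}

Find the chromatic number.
χ(G) = 2

Clique number ω(G) = 2 (lower bound: χ ≥ ω).
The graph is bipartite (no odd cycle), so 2 colors suffice: χ(G) = 2.
A valid 2-coloring: color 1: [1, 2, 5, 10, 12]; color 2: [0, 4].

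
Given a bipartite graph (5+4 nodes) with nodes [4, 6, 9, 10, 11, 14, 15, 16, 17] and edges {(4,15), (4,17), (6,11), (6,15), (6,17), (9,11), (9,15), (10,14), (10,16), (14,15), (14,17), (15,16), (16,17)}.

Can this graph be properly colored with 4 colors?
Yes, G is 4-colorable

A valid 4-coloring: color 1: [10, 11, 15, 17]; color 2: [4, 6, 9, 14, 16].
(χ(G) = 2 ≤ 4.)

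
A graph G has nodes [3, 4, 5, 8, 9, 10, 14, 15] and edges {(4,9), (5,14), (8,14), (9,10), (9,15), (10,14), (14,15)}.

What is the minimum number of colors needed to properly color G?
χ(G) = 2

Clique number ω(G) = 2 (lower bound: χ ≥ ω).
The graph is bipartite (no odd cycle), so 2 colors suffice: χ(G) = 2.
A valid 2-coloring: color 1: [3, 9, 14]; color 2: [4, 5, 8, 10, 15].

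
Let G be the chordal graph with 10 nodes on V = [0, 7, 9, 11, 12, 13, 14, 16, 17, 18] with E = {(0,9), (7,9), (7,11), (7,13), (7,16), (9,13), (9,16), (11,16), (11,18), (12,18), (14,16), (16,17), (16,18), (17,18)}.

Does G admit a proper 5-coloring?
Yes, G is 5-colorable

A valid 5-coloring: color 1: [0, 12, 13, 16]; color 2: [7, 14, 18]; color 3: [9, 11, 17].
(χ(G) = 3 ≤ 5.)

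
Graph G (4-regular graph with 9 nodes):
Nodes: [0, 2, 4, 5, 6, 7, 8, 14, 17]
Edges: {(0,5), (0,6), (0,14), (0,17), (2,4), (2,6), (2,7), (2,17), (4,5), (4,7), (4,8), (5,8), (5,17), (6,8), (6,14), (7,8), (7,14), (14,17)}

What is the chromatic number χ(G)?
Clique number ω(G) = 3 (lower bound: χ ≥ ω).
Suppose a proper 3-coloring c exists. The clique [0, 5, 17] takes 3 distinct colors; by symmetry let c(0) = 1, c(5) = 2, c(17) = 3.
- Vertex 14: neighbors [0, 17] already have colors [1, 3] ⇒ c(14) = 2.
- Vertex 6: neighbors [0, 14] already have colors [1, 2] ⇒ c(6) = 3.
- Vertex 8: neighbors [5, 6] already have colors [2, 3] ⇒ c(8) = 1.
- Vertex 4: neighbors [8, 5] already have colors [1, 2] ⇒ c(4) = 3.
- Vertex 7: neighbors [8, 14, 4] already have colors [1, 2, 3] — all 3 colors blocked. Contradiction.
The forced assignments end in a contradiction, so G has no proper 3-coloring (χ ≥ 4).
The coloring below uses 4 colors, so χ(G) = 4.
A valid 4-coloring: color 1: [0, 2, 8]; color 2: [4, 6, 17]; color 3: [5, 7]; color 4: [14].

χ(G) = 4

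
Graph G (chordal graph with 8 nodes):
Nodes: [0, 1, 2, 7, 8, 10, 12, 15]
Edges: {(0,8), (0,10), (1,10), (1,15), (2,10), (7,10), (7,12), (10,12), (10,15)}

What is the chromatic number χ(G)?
Clique number ω(G) = 3 (lower bound: χ ≥ ω).
The clique on [1, 10, 15] has size 3, forcing χ ≥ 3, and the coloring below uses 3 colors, so χ(G) = 3.
A valid 3-coloring: color 1: [8, 10]; color 2: [0, 1, 2, 12]; color 3: [7, 15].

χ(G) = 3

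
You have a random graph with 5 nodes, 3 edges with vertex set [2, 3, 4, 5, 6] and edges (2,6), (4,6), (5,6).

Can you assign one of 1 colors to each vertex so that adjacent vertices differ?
Edge (2,6) forces its endpoints to differ, so 1 color is not enough.

No, G is not 1-colorable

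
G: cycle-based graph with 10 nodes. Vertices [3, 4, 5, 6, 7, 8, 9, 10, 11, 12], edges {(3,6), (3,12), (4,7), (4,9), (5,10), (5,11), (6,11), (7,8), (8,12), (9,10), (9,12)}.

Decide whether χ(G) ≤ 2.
Odd cycle [9, 4, 7, 8, 12] needs 3 colors (χ ≥ 3).
Hence χ(G) ≥ 3 > 2, so no proper 2-coloring exists.

No, G is not 2-colorable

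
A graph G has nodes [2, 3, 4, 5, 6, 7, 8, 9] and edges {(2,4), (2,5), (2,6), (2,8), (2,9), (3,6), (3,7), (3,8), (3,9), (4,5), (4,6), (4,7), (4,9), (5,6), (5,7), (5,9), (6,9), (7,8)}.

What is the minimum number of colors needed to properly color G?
Clique number ω(G) = 5 (lower bound: χ ≥ ω).
The clique on [2, 4, 5, 6, 9] has size 5, forcing χ ≥ 5, and the coloring below uses 5 colors, so χ(G) = 5.
A valid 5-coloring: color 1: [3, 4]; color 2: [6, 7]; color 3: [2]; color 4: [5, 8]; color 5: [9].

χ(G) = 5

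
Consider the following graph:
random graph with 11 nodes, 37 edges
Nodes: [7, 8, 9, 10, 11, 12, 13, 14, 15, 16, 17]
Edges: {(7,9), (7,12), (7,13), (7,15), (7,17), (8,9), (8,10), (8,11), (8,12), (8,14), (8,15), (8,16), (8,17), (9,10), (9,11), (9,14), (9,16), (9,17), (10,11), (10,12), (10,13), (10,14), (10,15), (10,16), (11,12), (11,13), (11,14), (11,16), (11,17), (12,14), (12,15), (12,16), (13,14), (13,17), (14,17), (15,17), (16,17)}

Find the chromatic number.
χ(G) = 5

Clique number ω(G) = 5 (lower bound: χ ≥ ω).
The clique on [8, 9, 11, 16, 17] has size 5, forcing χ ≥ 5, and the coloring below uses 5 colors, so χ(G) = 5.
A valid 5-coloring: color 1: [11, 15]; color 2: [7, 8]; color 3: [10, 17]; color 4: [9, 12, 13]; color 5: [14, 16].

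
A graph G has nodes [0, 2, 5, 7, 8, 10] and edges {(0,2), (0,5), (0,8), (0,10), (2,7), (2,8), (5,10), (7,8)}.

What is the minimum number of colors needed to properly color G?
χ(G) = 3

Clique number ω(G) = 3 (lower bound: χ ≥ ω).
The clique on [0, 2, 8] has size 3, forcing χ ≥ 3, and the coloring below uses 3 colors, so χ(G) = 3.
A valid 3-coloring: color 1: [0, 7]; color 2: [8, 10]; color 3: [2, 5].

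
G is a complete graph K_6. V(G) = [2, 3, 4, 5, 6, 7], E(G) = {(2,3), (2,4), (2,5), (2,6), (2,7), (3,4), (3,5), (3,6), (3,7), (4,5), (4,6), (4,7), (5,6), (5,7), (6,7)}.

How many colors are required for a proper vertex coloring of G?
χ(G) = 6

Clique number ω(G) = 6 (lower bound: χ ≥ ω).
The clique on [2, 3, 4, 5, 6, 7] has size 6, forcing χ ≥ 6, and the coloring below uses 6 colors, so χ(G) = 6.
A valid 6-coloring: color 1: [2]; color 2: [6]; color 3: [7]; color 4: [3]; color 5: [4]; color 6: [5].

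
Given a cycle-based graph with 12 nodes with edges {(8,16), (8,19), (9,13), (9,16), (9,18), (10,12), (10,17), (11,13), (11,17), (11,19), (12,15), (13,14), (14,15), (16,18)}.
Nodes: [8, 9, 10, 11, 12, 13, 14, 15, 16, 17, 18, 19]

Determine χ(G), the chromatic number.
χ(G) = 3

Clique number ω(G) = 3 (lower bound: χ ≥ ω).
The clique on [9, 16, 18] has size 3, forcing χ ≥ 3, and the coloring below uses 3 colors, so χ(G) = 3.
A valid 3-coloring: color 1: [10, 13, 15, 16, 19]; color 2: [8, 9, 11, 12, 14]; color 3: [17, 18].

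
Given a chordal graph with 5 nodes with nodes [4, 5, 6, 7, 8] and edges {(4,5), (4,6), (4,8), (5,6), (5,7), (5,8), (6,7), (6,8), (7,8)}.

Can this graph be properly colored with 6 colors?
A valid 6-coloring: color 1: [8]; color 2: [5]; color 3: [6]; color 4: [4, 7].
(χ(G) = 4 ≤ 6.)

Yes, G is 6-colorable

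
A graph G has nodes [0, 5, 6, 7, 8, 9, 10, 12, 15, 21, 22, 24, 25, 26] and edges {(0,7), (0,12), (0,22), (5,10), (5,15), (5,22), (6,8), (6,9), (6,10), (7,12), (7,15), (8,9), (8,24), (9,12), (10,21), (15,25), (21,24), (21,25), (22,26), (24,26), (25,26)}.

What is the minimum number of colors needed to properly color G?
Clique number ω(G) = 3 (lower bound: χ ≥ ω).
The clique on [0, 7, 12] has size 3, forcing χ ≥ 3, and the coloring below uses 3 colors, so χ(G) = 3.
A valid 3-coloring: color 1: [0, 5, 8, 21, 26]; color 2: [7, 9, 10, 22, 24, 25]; color 3: [6, 12, 15].

χ(G) = 3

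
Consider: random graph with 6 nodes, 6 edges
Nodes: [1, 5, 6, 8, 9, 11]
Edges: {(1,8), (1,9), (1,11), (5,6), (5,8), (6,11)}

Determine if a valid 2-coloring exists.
Odd cycle [8, 5, 6, 11, 1] needs 3 colors (χ ≥ 3).
Hence χ(G) ≥ 3 > 2, so no proper 2-coloring exists.

No, G is not 2-colorable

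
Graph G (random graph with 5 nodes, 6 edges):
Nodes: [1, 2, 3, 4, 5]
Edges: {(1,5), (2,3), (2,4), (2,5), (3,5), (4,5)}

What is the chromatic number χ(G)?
χ(G) = 3

Clique number ω(G) = 3 (lower bound: χ ≥ ω).
The clique on [2, 3, 5] has size 3, forcing χ ≥ 3, and the coloring below uses 3 colors, so χ(G) = 3.
A valid 3-coloring: color 1: [5]; color 2: [1, 2]; color 3: [3, 4].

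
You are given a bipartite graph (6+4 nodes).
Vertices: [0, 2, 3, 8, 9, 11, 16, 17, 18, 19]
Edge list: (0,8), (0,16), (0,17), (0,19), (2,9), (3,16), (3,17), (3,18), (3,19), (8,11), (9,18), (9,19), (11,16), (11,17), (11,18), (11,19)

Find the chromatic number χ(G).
Clique number ω(G) = 2 (lower bound: χ ≥ ω).
The graph is bipartite (no odd cycle), so 2 colors suffice: χ(G) = 2.
A valid 2-coloring: color 1: [0, 3, 9, 11]; color 2: [2, 8, 16, 17, 18, 19].

χ(G) = 2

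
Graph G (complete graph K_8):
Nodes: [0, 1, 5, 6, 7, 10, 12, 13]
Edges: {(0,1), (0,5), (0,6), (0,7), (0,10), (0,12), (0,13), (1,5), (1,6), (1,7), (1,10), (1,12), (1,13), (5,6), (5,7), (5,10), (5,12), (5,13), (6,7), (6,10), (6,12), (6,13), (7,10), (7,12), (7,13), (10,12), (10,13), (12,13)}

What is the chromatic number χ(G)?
χ(G) = 8

Clique number ω(G) = 8 (lower bound: χ ≥ ω).
The clique on [0, 1, 5, 6, 7, 10, 12, 13] has size 8, forcing χ ≥ 8, and the coloring below uses 8 colors, so χ(G) = 8.
A valid 8-coloring: color 1: [10]; color 2: [5]; color 3: [1]; color 4: [13]; color 5: [6]; color 6: [0]; color 7: [12]; color 8: [7].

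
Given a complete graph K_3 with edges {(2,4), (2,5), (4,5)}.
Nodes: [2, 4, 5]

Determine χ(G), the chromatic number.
Clique number ω(G) = 3 (lower bound: χ ≥ ω).
The clique on [2, 4, 5] has size 3, forcing χ ≥ 3, and the coloring below uses 3 colors, so χ(G) = 3.
A valid 3-coloring: color 1: [5]; color 2: [4]; color 3: [2].

χ(G) = 3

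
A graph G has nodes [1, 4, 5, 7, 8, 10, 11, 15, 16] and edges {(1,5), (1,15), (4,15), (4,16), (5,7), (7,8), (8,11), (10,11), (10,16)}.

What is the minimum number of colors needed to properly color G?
Clique number ω(G) = 2 (lower bound: χ ≥ ω).
Odd cycle [15, 4, 16, 10, 11, 8, 7, 5, 1] needs 3 colors (χ ≥ 3).
The coloring below uses 3 colors, so χ(G) = 3.
A valid 3-coloring: color 1: [5, 8, 15, 16]; color 2: [1, 4, 7, 10]; color 3: [11].

χ(G) = 3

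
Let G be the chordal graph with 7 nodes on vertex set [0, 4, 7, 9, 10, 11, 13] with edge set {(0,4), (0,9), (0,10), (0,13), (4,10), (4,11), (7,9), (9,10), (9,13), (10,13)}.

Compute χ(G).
Clique number ω(G) = 4 (lower bound: χ ≥ ω).
The clique on [0, 9, 10, 13] has size 4, forcing χ ≥ 4, and the coloring below uses 4 colors, so χ(G) = 4.
A valid 4-coloring: color 1: [7, 10, 11]; color 2: [0]; color 3: [4, 9]; color 4: [13].

χ(G) = 4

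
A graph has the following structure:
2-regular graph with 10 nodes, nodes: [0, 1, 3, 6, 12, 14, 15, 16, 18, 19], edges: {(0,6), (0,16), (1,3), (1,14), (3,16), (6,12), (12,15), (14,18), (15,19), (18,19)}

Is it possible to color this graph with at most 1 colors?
No, G is not 1-colorable

Edge (0,16) forces its endpoints to differ, so 1 color is not enough.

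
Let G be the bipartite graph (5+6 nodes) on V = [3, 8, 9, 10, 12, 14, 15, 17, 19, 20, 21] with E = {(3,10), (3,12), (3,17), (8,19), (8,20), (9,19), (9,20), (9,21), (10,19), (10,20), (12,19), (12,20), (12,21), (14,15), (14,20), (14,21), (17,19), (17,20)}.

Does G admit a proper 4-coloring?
Yes, G is 4-colorable

A valid 4-coloring: color 1: [3, 15, 19, 20, 21]; color 2: [8, 9, 10, 12, 14, 17].
(χ(G) = 2 ≤ 4.)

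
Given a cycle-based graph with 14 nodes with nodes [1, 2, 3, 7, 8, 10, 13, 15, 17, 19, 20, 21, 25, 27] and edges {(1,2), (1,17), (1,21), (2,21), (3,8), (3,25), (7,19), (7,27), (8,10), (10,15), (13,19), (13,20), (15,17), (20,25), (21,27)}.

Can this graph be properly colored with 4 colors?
Yes, G is 4-colorable

A valid 4-coloring: color 1: [7, 10, 13, 17, 21, 25]; color 2: [1, 3, 15, 19, 20, 27]; color 3: [2, 8].
(χ(G) = 3 ≤ 4.)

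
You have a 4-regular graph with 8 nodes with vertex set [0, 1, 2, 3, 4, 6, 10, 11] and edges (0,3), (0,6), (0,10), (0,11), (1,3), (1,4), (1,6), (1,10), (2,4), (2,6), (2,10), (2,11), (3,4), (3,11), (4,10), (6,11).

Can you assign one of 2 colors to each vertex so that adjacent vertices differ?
The clique on vertices [0, 3, 11] has size 3 > 2, so it alone needs 3 colors.

No, G is not 2-colorable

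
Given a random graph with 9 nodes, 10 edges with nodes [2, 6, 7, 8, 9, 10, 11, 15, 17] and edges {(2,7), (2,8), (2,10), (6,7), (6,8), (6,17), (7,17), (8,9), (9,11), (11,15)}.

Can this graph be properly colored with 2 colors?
The clique on vertices [6, 7, 17] has size 3 > 2, so it alone needs 3 colors.

No, G is not 2-colorable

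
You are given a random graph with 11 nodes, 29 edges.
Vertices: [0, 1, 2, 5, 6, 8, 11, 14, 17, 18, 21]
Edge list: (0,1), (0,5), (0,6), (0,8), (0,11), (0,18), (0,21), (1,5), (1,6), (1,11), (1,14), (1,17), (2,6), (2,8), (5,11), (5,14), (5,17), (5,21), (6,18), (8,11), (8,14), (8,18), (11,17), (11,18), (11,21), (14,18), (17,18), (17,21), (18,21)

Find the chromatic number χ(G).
χ(G) = 4

Clique number ω(G) = 4 (lower bound: χ ≥ ω).
The clique on [0, 8, 11, 18] has size 4, forcing χ ≥ 4, and the coloring below uses 4 colors, so χ(G) = 4.
A valid 4-coloring: color 1: [6, 11, 14]; color 2: [0, 2, 17]; color 3: [5, 18]; color 4: [1, 8, 21].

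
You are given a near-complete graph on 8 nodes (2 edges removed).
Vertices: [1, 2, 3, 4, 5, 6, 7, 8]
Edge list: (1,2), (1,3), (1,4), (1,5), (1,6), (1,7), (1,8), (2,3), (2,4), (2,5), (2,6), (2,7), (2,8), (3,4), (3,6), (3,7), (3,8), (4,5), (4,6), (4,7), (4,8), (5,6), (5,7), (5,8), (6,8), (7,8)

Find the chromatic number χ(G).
χ(G) = 6

Clique number ω(G) = 6 (lower bound: χ ≥ ω).
The clique on [1, 2, 3, 4, 6, 8] has size 6, forcing χ ≥ 6, and the coloring below uses 6 colors, so χ(G) = 6.
A valid 6-coloring: color 1: [1]; color 2: [8]; color 3: [4]; color 4: [2]; color 5: [3, 5]; color 6: [6, 7].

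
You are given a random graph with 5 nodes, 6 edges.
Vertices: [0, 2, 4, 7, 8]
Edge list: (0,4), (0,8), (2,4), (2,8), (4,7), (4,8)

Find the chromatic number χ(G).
Clique number ω(G) = 3 (lower bound: χ ≥ ω).
The clique on [0, 4, 8] has size 3, forcing χ ≥ 3, and the coloring below uses 3 colors, so χ(G) = 3.
A valid 3-coloring: color 1: [4]; color 2: [7, 8]; color 3: [0, 2].

χ(G) = 3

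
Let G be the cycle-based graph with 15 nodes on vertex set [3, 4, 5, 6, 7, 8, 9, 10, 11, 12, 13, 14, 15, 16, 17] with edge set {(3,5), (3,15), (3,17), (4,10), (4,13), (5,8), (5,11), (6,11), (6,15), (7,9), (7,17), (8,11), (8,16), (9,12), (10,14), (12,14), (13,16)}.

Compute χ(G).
Clique number ω(G) = 3 (lower bound: χ ≥ ω).
The clique on [5, 8, 11] has size 3, forcing χ ≥ 3, and the coloring below uses 3 colors, so χ(G) = 3.
A valid 3-coloring: color 1: [4, 5, 6, 9, 14, 16, 17]; color 2: [3, 7, 10, 11, 12, 13]; color 3: [8, 15].

χ(G) = 3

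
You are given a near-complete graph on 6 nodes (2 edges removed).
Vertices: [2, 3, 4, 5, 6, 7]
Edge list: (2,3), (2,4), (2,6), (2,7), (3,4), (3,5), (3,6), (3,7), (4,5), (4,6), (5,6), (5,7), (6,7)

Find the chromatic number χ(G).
Clique number ω(G) = 4 (lower bound: χ ≥ ω).
The clique on [2, 3, 4, 6] has size 4, forcing χ ≥ 4, and the coloring below uses 4 colors, so χ(G) = 4.
A valid 4-coloring: color 1: [3]; color 2: [6]; color 3: [4, 7]; color 4: [2, 5].

χ(G) = 4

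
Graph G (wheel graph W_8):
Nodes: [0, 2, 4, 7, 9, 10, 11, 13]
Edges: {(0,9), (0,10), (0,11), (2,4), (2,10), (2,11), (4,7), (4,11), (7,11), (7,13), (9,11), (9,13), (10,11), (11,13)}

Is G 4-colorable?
Yes, G is 4-colorable

A valid 4-coloring: color 1: [11]; color 2: [7, 9, 10]; color 3: [0, 4, 13]; color 4: [2].
(χ(G) = 4 ≤ 4.)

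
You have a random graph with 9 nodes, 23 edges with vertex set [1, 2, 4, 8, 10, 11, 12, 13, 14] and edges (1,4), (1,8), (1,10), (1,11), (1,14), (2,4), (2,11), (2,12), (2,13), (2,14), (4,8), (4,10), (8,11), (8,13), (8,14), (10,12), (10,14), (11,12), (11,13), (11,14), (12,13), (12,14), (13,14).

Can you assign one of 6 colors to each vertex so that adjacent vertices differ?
Yes, G is 6-colorable

A valid 6-coloring: color 1: [4, 14]; color 2: [10, 11]; color 3: [2, 8]; color 4: [1, 12]; color 5: [13].
(χ(G) = 5 ≤ 6.)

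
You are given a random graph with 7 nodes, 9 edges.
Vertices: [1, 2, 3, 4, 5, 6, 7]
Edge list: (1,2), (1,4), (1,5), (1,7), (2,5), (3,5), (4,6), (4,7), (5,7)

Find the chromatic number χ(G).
Clique number ω(G) = 3 (lower bound: χ ≥ ω).
The clique on [1, 4, 7] has size 3, forcing χ ≥ 3, and the coloring below uses 3 colors, so χ(G) = 3.
A valid 3-coloring: color 1: [4, 5]; color 2: [1, 3, 6]; color 3: [2, 7].

χ(G) = 3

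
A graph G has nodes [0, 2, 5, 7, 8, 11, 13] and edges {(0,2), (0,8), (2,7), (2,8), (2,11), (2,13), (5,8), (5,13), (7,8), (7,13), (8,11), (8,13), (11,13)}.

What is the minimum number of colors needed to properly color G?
χ(G) = 4

Clique number ω(G) = 4 (lower bound: χ ≥ ω).
The clique on [2, 8, 11, 13] has size 4, forcing χ ≥ 4, and the coloring below uses 4 colors, so χ(G) = 4.
A valid 4-coloring: color 1: [8]; color 2: [2, 5]; color 3: [0, 13]; color 4: [7, 11].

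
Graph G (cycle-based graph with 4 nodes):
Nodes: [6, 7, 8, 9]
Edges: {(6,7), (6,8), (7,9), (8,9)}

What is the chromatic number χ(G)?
χ(G) = 2

Clique number ω(G) = 2 (lower bound: χ ≥ ω).
The graph is bipartite (no odd cycle), so 2 colors suffice: χ(G) = 2.
A valid 2-coloring: color 1: [7, 8]; color 2: [6, 9].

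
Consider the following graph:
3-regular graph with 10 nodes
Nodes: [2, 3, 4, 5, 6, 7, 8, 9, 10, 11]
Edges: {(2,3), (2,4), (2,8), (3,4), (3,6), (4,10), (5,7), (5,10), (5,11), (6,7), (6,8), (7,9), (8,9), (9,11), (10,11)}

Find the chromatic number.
Clique number ω(G) = 3 (lower bound: χ ≥ ω).
The clique on [2, 3, 4] has size 3, forcing χ ≥ 3, and the coloring below uses 3 colors, so χ(G) = 3.
A valid 3-coloring: color 1: [4, 7, 8, 11]; color 2: [2, 6, 9, 10]; color 3: [3, 5].

χ(G) = 3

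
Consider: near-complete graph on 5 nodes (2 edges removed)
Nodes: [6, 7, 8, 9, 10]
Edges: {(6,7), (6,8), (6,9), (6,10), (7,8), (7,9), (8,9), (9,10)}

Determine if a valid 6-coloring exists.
Yes, G is 6-colorable

A valid 6-coloring: color 1: [9]; color 2: [6]; color 3: [7, 10]; color 4: [8].
(χ(G) = 4 ≤ 6.)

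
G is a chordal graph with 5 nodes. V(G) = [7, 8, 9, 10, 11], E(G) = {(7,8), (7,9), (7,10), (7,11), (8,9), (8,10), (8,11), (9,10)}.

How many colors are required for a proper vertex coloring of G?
Clique number ω(G) = 4 (lower bound: χ ≥ ω).
The clique on [7, 8, 9, 10] has size 4, forcing χ ≥ 4, and the coloring below uses 4 colors, so χ(G) = 4.
A valid 4-coloring: color 1: [7]; color 2: [8]; color 3: [10, 11]; color 4: [9].

χ(G) = 4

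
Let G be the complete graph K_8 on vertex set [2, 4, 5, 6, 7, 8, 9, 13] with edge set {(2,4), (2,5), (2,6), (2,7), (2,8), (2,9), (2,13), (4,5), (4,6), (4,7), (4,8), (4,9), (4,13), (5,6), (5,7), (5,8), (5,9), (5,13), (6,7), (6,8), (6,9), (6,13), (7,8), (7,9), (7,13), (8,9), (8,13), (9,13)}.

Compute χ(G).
Clique number ω(G) = 8 (lower bound: χ ≥ ω).
The clique on [2, 4, 5, 6, 7, 8, 9, 13] has size 8, forcing χ ≥ 8, and the coloring below uses 8 colors, so χ(G) = 8.
A valid 8-coloring: color 1: [5]; color 2: [6]; color 3: [4]; color 4: [13]; color 5: [7]; color 6: [9]; color 7: [2]; color 8: [8].

χ(G) = 8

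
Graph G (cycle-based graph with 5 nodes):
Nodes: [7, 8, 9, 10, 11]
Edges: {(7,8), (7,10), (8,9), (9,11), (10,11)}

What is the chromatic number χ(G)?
χ(G) = 3

Clique number ω(G) = 2 (lower bound: χ ≥ ω).
Odd cycle [8, 7, 10, 11, 9] needs 3 colors (χ ≥ 3).
The coloring below uses 3 colors, so χ(G) = 3.
A valid 3-coloring: color 1: [8, 11]; color 2: [7, 9]; color 3: [10].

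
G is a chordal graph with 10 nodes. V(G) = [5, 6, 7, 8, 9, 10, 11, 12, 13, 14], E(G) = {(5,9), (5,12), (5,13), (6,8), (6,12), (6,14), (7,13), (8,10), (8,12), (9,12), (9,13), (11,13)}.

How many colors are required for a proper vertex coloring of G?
χ(G) = 3

Clique number ω(G) = 3 (lower bound: χ ≥ ω).
The clique on [6, 8, 12] has size 3, forcing χ ≥ 3, and the coloring below uses 3 colors, so χ(G) = 3.
A valid 3-coloring: color 1: [10, 12, 13, 14]; color 2: [5, 6, 7, 11]; color 3: [8, 9].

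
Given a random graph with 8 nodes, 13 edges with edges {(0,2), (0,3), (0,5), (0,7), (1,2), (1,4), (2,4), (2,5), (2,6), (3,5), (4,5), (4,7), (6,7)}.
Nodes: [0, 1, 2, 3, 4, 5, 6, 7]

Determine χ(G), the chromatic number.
Clique number ω(G) = 3 (lower bound: χ ≥ ω).
The clique on [0, 2, 5] has size 3, forcing χ ≥ 3, and the coloring below uses 3 colors, so χ(G) = 3.
A valid 3-coloring: color 1: [2, 3, 7]; color 2: [0, 4, 6]; color 3: [1, 5].

χ(G) = 3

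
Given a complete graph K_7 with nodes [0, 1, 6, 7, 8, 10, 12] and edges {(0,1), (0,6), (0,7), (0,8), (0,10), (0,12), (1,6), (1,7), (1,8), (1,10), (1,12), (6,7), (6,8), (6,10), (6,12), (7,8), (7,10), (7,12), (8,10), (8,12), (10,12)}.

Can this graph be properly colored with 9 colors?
Yes, G is 9-colorable

A valid 9-coloring: color 1: [12]; color 2: [1]; color 3: [0]; color 4: [6]; color 5: [7]; color 6: [8]; color 7: [10].
(χ(G) = 7 ≤ 9.)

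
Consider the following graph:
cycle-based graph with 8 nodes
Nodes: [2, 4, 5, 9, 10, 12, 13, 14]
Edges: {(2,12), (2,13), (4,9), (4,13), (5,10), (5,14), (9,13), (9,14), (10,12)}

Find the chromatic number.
χ(G) = 3

Clique number ω(G) = 3 (lower bound: χ ≥ ω).
The clique on [4, 9, 13] has size 3, forcing χ ≥ 3, and the coloring below uses 3 colors, so χ(G) = 3.
A valid 3-coloring: color 1: [2, 9, 10]; color 2: [5, 12, 13]; color 3: [4, 14].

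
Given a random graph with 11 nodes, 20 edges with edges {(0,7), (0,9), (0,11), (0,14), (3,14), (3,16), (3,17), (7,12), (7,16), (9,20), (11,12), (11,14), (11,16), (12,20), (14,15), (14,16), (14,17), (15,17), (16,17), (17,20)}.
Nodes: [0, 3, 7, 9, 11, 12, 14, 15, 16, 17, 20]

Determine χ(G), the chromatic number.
χ(G) = 4

Clique number ω(G) = 4 (lower bound: χ ≥ ω).
The clique on [3, 14, 16, 17] has size 4, forcing χ ≥ 4, and the coloring below uses 4 colors, so χ(G) = 4.
A valid 4-coloring: color 1: [9, 12, 14]; color 2: [0, 15, 16, 20]; color 3: [7, 11, 17]; color 4: [3].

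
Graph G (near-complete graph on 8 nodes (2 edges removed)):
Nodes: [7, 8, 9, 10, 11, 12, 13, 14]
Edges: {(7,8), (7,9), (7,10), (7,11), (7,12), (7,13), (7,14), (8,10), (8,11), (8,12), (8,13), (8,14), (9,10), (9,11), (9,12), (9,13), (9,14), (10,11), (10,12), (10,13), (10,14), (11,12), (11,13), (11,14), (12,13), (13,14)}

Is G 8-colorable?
A valid 8-coloring: color 1: [11]; color 2: [13]; color 3: [7]; color 4: [10]; color 5: [8, 9]; color 6: [12, 14].
(χ(G) = 6 ≤ 8.)

Yes, G is 8-colorable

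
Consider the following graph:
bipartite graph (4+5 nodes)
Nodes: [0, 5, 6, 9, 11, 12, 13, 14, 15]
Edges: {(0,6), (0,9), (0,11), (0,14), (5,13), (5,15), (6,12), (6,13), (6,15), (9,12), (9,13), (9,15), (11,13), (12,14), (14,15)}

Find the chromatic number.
χ(G) = 2

Clique number ω(G) = 2 (lower bound: χ ≥ ω).
The graph is bipartite (no odd cycle), so 2 colors suffice: χ(G) = 2.
A valid 2-coloring: color 1: [0, 12, 13, 15]; color 2: [5, 6, 9, 11, 14].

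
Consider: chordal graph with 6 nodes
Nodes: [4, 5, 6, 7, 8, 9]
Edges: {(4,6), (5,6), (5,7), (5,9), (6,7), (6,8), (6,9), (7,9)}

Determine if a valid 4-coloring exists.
A valid 4-coloring: color 1: [6]; color 2: [4, 5, 8]; color 3: [9]; color 4: [7].
(χ(G) = 4 ≤ 4.)

Yes, G is 4-colorable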